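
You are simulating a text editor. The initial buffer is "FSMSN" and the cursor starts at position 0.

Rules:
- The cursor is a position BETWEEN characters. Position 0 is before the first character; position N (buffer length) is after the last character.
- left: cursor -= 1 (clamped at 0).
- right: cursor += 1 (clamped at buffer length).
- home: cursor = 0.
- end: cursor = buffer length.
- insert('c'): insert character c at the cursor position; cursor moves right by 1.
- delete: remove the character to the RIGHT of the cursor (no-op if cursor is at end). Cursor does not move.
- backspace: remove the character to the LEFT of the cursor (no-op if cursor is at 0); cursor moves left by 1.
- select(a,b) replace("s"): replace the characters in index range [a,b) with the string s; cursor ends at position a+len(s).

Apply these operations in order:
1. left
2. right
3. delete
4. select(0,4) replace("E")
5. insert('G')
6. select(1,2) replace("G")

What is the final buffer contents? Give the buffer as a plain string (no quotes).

After op 1 (left): buf='FSMSN' cursor=0
After op 2 (right): buf='FSMSN' cursor=1
After op 3 (delete): buf='FMSN' cursor=1
After op 4 (select(0,4) replace("E")): buf='E' cursor=1
After op 5 (insert('G')): buf='EG' cursor=2
After op 6 (select(1,2) replace("G")): buf='EG' cursor=2

Answer: EG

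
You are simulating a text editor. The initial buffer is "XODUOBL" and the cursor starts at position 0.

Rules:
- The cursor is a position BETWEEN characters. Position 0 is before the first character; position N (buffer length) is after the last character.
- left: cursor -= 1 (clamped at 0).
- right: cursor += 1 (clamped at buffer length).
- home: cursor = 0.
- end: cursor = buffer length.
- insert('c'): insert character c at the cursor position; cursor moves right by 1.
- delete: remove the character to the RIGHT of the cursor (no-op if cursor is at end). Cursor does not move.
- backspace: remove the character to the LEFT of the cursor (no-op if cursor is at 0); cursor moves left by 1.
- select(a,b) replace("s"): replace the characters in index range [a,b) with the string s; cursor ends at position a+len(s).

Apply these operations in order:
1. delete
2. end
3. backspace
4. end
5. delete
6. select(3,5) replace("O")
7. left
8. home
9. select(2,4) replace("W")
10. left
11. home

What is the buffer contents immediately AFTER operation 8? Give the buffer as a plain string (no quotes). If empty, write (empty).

After op 1 (delete): buf='ODUOBL' cursor=0
After op 2 (end): buf='ODUOBL' cursor=6
After op 3 (backspace): buf='ODUOB' cursor=5
After op 4 (end): buf='ODUOB' cursor=5
After op 5 (delete): buf='ODUOB' cursor=5
After op 6 (select(3,5) replace("O")): buf='ODUO' cursor=4
After op 7 (left): buf='ODUO' cursor=3
After op 8 (home): buf='ODUO' cursor=0

Answer: ODUO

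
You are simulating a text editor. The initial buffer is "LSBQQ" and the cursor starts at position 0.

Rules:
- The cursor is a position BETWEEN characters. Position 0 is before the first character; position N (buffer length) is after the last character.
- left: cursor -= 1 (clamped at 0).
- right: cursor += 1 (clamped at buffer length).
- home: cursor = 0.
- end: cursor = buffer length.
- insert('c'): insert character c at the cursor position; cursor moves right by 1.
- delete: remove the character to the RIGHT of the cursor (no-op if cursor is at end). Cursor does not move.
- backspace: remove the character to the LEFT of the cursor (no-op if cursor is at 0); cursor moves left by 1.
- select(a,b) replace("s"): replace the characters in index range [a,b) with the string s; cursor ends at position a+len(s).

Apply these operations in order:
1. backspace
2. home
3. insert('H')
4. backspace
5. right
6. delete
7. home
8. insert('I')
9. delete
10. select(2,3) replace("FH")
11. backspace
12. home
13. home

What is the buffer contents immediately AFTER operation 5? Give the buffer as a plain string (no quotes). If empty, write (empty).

After op 1 (backspace): buf='LSBQQ' cursor=0
After op 2 (home): buf='LSBQQ' cursor=0
After op 3 (insert('H')): buf='HLSBQQ' cursor=1
After op 4 (backspace): buf='LSBQQ' cursor=0
After op 5 (right): buf='LSBQQ' cursor=1

Answer: LSBQQ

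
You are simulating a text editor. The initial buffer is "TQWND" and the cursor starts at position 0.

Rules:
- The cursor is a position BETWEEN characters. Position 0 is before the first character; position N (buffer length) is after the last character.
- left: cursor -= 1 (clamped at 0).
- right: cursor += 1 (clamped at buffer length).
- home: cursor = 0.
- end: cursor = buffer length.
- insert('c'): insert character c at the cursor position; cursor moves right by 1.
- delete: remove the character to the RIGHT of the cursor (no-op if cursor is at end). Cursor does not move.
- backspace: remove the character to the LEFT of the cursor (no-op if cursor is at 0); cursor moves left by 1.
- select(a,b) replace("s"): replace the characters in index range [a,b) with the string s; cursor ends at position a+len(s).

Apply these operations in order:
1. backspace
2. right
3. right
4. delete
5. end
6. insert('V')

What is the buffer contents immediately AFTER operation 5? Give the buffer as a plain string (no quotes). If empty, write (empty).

Answer: TQND

Derivation:
After op 1 (backspace): buf='TQWND' cursor=0
After op 2 (right): buf='TQWND' cursor=1
After op 3 (right): buf='TQWND' cursor=2
After op 4 (delete): buf='TQND' cursor=2
After op 5 (end): buf='TQND' cursor=4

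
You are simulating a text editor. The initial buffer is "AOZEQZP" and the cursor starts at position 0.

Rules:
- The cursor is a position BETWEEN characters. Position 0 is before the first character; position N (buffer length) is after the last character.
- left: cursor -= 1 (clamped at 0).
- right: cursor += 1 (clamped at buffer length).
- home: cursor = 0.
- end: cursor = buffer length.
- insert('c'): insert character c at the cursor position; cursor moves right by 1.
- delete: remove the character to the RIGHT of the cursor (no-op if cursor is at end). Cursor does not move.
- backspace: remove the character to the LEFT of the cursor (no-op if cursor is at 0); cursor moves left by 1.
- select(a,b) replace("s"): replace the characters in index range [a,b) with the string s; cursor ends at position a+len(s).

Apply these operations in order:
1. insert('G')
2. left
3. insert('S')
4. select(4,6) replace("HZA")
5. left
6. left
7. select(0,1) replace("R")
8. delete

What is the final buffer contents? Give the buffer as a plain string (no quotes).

Answer: RAOHZAQZP

Derivation:
After op 1 (insert('G')): buf='GAOZEQZP' cursor=1
After op 2 (left): buf='GAOZEQZP' cursor=0
After op 3 (insert('S')): buf='SGAOZEQZP' cursor=1
After op 4 (select(4,6) replace("HZA")): buf='SGAOHZAQZP' cursor=7
After op 5 (left): buf='SGAOHZAQZP' cursor=6
After op 6 (left): buf='SGAOHZAQZP' cursor=5
After op 7 (select(0,1) replace("R")): buf='RGAOHZAQZP' cursor=1
After op 8 (delete): buf='RAOHZAQZP' cursor=1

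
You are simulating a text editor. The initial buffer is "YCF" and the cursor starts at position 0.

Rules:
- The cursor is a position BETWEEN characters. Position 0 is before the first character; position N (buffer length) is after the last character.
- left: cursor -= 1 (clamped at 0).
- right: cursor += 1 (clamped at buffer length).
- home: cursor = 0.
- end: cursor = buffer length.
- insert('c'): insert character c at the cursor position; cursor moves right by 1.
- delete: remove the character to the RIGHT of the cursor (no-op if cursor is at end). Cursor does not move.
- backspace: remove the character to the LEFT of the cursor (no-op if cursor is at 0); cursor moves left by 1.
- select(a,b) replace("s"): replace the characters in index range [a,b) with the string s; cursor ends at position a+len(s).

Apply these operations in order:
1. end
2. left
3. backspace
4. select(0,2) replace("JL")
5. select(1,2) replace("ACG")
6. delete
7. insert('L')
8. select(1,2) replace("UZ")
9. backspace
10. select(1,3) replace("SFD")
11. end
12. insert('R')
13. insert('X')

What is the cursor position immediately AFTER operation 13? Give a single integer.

Answer: 8

Derivation:
After op 1 (end): buf='YCF' cursor=3
After op 2 (left): buf='YCF' cursor=2
After op 3 (backspace): buf='YF' cursor=1
After op 4 (select(0,2) replace("JL")): buf='JL' cursor=2
After op 5 (select(1,2) replace("ACG")): buf='JACG' cursor=4
After op 6 (delete): buf='JACG' cursor=4
After op 7 (insert('L')): buf='JACGL' cursor=5
After op 8 (select(1,2) replace("UZ")): buf='JUZCGL' cursor=3
After op 9 (backspace): buf='JUCGL' cursor=2
After op 10 (select(1,3) replace("SFD")): buf='JSFDGL' cursor=4
After op 11 (end): buf='JSFDGL' cursor=6
After op 12 (insert('R')): buf='JSFDGLR' cursor=7
After op 13 (insert('X')): buf='JSFDGLRX' cursor=8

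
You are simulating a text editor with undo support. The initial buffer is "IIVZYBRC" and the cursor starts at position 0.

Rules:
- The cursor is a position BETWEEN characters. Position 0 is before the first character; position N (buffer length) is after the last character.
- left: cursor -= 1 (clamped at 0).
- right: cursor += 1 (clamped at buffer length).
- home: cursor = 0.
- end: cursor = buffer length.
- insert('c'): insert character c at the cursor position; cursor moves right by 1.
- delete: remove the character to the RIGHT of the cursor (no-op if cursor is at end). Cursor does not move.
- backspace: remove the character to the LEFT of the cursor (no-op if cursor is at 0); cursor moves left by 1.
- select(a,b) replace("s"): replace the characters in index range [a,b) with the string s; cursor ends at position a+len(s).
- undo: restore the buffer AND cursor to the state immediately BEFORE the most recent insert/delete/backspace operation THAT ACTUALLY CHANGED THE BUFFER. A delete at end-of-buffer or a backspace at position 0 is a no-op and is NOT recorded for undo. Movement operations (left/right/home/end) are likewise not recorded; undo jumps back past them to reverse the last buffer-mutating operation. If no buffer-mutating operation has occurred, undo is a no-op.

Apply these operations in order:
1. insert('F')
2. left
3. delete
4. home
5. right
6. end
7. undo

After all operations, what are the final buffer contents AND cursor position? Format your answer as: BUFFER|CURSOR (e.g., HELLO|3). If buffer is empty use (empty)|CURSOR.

Answer: FIIVZYBRC|0

Derivation:
After op 1 (insert('F')): buf='FIIVZYBRC' cursor=1
After op 2 (left): buf='FIIVZYBRC' cursor=0
After op 3 (delete): buf='IIVZYBRC' cursor=0
After op 4 (home): buf='IIVZYBRC' cursor=0
After op 5 (right): buf='IIVZYBRC' cursor=1
After op 6 (end): buf='IIVZYBRC' cursor=8
After op 7 (undo): buf='FIIVZYBRC' cursor=0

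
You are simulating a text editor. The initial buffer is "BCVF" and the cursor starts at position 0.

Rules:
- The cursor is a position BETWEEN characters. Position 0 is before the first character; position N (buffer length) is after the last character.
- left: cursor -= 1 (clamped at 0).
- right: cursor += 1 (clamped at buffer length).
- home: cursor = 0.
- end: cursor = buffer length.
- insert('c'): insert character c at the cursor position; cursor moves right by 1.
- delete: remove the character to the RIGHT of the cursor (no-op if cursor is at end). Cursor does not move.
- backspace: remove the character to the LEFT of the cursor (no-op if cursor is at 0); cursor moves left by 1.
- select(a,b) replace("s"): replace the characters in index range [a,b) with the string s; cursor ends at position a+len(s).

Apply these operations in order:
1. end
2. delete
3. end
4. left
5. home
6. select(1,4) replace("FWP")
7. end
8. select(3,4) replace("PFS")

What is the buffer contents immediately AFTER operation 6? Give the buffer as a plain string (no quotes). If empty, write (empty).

Answer: BFWP

Derivation:
After op 1 (end): buf='BCVF' cursor=4
After op 2 (delete): buf='BCVF' cursor=4
After op 3 (end): buf='BCVF' cursor=4
After op 4 (left): buf='BCVF' cursor=3
After op 5 (home): buf='BCVF' cursor=0
After op 6 (select(1,4) replace("FWP")): buf='BFWP' cursor=4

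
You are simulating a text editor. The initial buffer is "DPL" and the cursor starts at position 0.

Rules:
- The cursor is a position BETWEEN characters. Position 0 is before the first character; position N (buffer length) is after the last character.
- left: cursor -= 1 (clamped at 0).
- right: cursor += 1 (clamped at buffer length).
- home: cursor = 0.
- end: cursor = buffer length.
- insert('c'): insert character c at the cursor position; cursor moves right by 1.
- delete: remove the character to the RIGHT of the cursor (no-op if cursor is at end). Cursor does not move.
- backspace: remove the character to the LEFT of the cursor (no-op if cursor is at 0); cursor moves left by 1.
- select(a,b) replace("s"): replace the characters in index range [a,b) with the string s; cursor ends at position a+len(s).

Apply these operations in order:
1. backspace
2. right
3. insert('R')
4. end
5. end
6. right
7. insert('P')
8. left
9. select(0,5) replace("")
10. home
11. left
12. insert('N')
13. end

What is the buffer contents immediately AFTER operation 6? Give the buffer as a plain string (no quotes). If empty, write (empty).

After op 1 (backspace): buf='DPL' cursor=0
After op 2 (right): buf='DPL' cursor=1
After op 3 (insert('R')): buf='DRPL' cursor=2
After op 4 (end): buf='DRPL' cursor=4
After op 5 (end): buf='DRPL' cursor=4
After op 6 (right): buf='DRPL' cursor=4

Answer: DRPL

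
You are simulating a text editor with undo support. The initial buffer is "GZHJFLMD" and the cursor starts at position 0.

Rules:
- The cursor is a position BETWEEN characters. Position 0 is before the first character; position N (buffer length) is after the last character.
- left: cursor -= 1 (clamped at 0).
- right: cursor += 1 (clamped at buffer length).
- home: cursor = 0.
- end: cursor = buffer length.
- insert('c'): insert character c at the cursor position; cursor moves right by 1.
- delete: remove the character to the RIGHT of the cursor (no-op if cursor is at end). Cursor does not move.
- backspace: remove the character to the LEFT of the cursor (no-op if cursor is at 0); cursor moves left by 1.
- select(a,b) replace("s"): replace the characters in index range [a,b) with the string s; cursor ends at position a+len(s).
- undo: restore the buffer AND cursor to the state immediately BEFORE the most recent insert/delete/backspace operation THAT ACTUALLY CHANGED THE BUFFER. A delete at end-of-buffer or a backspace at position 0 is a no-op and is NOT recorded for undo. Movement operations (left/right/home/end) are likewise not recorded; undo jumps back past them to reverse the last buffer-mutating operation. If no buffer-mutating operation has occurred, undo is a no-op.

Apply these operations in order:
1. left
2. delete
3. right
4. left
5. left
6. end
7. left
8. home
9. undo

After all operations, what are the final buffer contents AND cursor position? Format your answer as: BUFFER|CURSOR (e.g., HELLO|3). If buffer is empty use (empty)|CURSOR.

Answer: GZHJFLMD|0

Derivation:
After op 1 (left): buf='GZHJFLMD' cursor=0
After op 2 (delete): buf='ZHJFLMD' cursor=0
After op 3 (right): buf='ZHJFLMD' cursor=1
After op 4 (left): buf='ZHJFLMD' cursor=0
After op 5 (left): buf='ZHJFLMD' cursor=0
After op 6 (end): buf='ZHJFLMD' cursor=7
After op 7 (left): buf='ZHJFLMD' cursor=6
After op 8 (home): buf='ZHJFLMD' cursor=0
After op 9 (undo): buf='GZHJFLMD' cursor=0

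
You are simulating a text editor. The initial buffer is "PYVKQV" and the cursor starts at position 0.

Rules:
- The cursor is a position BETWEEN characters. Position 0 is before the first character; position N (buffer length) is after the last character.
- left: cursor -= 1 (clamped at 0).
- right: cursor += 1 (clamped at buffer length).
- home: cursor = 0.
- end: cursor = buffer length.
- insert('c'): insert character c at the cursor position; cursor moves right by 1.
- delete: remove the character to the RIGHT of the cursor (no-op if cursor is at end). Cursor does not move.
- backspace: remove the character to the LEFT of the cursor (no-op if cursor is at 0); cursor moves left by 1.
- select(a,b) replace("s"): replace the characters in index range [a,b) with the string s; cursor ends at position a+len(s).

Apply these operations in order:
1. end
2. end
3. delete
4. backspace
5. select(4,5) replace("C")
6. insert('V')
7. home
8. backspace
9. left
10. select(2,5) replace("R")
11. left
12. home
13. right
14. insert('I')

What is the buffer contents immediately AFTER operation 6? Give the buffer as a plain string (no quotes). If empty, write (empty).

Answer: PYVKCV

Derivation:
After op 1 (end): buf='PYVKQV' cursor=6
After op 2 (end): buf='PYVKQV' cursor=6
After op 3 (delete): buf='PYVKQV' cursor=6
After op 4 (backspace): buf='PYVKQ' cursor=5
After op 5 (select(4,5) replace("C")): buf='PYVKC' cursor=5
After op 6 (insert('V')): buf='PYVKCV' cursor=6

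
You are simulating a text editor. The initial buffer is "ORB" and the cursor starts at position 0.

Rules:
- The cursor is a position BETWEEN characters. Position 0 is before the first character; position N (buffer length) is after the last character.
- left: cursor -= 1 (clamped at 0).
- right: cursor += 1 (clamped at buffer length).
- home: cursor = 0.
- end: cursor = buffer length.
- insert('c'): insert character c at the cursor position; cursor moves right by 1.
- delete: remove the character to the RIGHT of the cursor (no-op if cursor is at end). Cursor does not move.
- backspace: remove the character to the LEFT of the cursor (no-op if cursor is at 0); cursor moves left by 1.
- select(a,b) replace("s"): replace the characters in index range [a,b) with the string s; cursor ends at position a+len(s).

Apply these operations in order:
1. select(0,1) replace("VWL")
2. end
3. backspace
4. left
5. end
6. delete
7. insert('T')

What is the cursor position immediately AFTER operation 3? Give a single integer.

After op 1 (select(0,1) replace("VWL")): buf='VWLRB' cursor=3
After op 2 (end): buf='VWLRB' cursor=5
After op 3 (backspace): buf='VWLR' cursor=4

Answer: 4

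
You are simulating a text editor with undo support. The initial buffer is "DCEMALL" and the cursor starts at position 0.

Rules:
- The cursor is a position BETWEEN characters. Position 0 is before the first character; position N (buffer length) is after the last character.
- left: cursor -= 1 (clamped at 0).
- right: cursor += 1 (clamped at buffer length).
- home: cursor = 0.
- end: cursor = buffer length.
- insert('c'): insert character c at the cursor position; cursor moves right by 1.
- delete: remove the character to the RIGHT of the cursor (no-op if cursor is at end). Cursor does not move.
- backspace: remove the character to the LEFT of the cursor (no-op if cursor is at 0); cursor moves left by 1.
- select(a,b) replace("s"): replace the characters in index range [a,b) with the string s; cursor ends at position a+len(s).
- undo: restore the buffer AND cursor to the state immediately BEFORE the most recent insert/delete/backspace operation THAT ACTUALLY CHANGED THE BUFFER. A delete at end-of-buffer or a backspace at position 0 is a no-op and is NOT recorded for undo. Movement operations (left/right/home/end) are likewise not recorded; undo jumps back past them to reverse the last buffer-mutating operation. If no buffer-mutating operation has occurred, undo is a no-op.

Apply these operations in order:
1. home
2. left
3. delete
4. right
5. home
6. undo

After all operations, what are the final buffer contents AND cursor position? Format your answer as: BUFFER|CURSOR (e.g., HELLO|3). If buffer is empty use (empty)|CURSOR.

Answer: DCEMALL|0

Derivation:
After op 1 (home): buf='DCEMALL' cursor=0
After op 2 (left): buf='DCEMALL' cursor=0
After op 3 (delete): buf='CEMALL' cursor=0
After op 4 (right): buf='CEMALL' cursor=1
After op 5 (home): buf='CEMALL' cursor=0
After op 6 (undo): buf='DCEMALL' cursor=0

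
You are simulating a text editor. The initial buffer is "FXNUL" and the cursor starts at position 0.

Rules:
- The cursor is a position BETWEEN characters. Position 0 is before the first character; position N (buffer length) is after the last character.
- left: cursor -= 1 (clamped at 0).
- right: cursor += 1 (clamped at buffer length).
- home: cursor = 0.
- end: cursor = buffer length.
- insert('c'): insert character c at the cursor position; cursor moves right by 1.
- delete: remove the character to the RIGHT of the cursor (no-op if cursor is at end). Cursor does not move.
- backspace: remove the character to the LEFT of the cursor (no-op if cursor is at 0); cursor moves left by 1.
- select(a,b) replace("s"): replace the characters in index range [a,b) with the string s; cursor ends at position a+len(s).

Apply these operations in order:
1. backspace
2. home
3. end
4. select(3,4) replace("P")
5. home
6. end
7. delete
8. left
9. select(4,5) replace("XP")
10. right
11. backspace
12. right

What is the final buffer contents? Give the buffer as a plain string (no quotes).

Answer: FXNPX

Derivation:
After op 1 (backspace): buf='FXNUL' cursor=0
After op 2 (home): buf='FXNUL' cursor=0
After op 3 (end): buf='FXNUL' cursor=5
After op 4 (select(3,4) replace("P")): buf='FXNPL' cursor=4
After op 5 (home): buf='FXNPL' cursor=0
After op 6 (end): buf='FXNPL' cursor=5
After op 7 (delete): buf='FXNPL' cursor=5
After op 8 (left): buf='FXNPL' cursor=4
After op 9 (select(4,5) replace("XP")): buf='FXNPXP' cursor=6
After op 10 (right): buf='FXNPXP' cursor=6
After op 11 (backspace): buf='FXNPX' cursor=5
After op 12 (right): buf='FXNPX' cursor=5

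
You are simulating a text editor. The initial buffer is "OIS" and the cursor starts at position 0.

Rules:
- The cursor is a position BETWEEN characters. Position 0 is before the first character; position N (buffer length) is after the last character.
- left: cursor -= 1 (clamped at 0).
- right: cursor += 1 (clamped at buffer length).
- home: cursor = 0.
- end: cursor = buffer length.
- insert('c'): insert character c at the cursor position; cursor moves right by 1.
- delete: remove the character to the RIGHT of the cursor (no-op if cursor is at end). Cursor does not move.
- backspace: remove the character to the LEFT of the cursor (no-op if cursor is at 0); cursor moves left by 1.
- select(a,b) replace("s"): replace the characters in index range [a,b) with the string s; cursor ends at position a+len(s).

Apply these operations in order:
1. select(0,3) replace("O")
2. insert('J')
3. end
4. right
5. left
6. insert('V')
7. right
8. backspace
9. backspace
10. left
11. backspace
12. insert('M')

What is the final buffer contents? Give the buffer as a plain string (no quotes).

Answer: MO

Derivation:
After op 1 (select(0,3) replace("O")): buf='O' cursor=1
After op 2 (insert('J')): buf='OJ' cursor=2
After op 3 (end): buf='OJ' cursor=2
After op 4 (right): buf='OJ' cursor=2
After op 5 (left): buf='OJ' cursor=1
After op 6 (insert('V')): buf='OVJ' cursor=2
After op 7 (right): buf='OVJ' cursor=3
After op 8 (backspace): buf='OV' cursor=2
After op 9 (backspace): buf='O' cursor=1
After op 10 (left): buf='O' cursor=0
After op 11 (backspace): buf='O' cursor=0
After op 12 (insert('M')): buf='MO' cursor=1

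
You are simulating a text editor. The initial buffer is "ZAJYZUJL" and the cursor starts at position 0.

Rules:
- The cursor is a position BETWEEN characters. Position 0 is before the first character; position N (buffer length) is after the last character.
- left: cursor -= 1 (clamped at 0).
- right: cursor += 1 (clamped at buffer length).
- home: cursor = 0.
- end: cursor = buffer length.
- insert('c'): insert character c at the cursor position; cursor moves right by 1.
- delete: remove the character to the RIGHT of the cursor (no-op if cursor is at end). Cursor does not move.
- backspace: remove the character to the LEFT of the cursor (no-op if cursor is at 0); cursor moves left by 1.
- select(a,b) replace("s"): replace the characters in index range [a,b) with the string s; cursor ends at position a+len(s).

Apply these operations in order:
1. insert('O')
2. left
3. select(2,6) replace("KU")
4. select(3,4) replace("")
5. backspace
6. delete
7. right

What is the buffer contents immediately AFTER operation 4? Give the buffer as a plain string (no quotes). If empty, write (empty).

After op 1 (insert('O')): buf='OZAJYZUJL' cursor=1
After op 2 (left): buf='OZAJYZUJL' cursor=0
After op 3 (select(2,6) replace("KU")): buf='OZKUUJL' cursor=4
After op 4 (select(3,4) replace("")): buf='OZKUJL' cursor=3

Answer: OZKUJL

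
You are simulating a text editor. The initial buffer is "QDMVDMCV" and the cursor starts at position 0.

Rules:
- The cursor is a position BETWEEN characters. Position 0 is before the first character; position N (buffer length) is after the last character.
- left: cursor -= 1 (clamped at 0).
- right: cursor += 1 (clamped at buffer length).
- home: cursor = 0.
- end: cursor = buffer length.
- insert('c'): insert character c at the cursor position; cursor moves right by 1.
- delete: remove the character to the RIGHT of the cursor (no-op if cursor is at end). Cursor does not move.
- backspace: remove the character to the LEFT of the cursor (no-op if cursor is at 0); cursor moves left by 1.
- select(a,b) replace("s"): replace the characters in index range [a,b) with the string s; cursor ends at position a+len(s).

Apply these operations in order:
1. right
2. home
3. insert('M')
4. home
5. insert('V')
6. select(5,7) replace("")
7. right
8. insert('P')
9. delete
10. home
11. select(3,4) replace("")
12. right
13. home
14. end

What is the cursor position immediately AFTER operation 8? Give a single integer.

After op 1 (right): buf='QDMVDMCV' cursor=1
After op 2 (home): buf='QDMVDMCV' cursor=0
After op 3 (insert('M')): buf='MQDMVDMCV' cursor=1
After op 4 (home): buf='MQDMVDMCV' cursor=0
After op 5 (insert('V')): buf='VMQDMVDMCV' cursor=1
After op 6 (select(5,7) replace("")): buf='VMQDMMCV' cursor=5
After op 7 (right): buf='VMQDMMCV' cursor=6
After op 8 (insert('P')): buf='VMQDMMPCV' cursor=7

Answer: 7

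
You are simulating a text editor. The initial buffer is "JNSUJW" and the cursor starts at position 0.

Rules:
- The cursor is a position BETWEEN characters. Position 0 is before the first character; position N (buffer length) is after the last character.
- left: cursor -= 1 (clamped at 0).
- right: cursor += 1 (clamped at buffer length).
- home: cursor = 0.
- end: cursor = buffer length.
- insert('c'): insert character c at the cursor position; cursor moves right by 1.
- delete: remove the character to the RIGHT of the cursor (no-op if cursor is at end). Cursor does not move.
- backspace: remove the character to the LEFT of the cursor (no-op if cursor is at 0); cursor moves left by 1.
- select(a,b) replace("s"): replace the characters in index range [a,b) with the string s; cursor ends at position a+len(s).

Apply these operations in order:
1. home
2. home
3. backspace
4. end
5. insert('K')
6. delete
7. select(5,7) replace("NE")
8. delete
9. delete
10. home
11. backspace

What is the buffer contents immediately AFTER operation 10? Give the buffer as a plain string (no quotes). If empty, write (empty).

After op 1 (home): buf='JNSUJW' cursor=0
After op 2 (home): buf='JNSUJW' cursor=0
After op 3 (backspace): buf='JNSUJW' cursor=0
After op 4 (end): buf='JNSUJW' cursor=6
After op 5 (insert('K')): buf='JNSUJWK' cursor=7
After op 6 (delete): buf='JNSUJWK' cursor=7
After op 7 (select(5,7) replace("NE")): buf='JNSUJNE' cursor=7
After op 8 (delete): buf='JNSUJNE' cursor=7
After op 9 (delete): buf='JNSUJNE' cursor=7
After op 10 (home): buf='JNSUJNE' cursor=0

Answer: JNSUJNE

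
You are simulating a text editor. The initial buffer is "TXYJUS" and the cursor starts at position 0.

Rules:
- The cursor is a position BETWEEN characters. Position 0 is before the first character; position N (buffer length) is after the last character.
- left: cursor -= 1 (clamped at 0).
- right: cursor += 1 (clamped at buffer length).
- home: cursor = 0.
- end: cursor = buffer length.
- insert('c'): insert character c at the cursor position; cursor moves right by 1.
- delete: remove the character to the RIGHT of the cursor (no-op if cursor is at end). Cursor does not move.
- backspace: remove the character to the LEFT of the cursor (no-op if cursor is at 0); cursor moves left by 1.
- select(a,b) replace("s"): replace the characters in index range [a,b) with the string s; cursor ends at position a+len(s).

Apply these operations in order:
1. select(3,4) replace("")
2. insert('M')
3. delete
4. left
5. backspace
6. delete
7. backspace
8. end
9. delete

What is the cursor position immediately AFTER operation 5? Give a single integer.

Answer: 2

Derivation:
After op 1 (select(3,4) replace("")): buf='TXYUS' cursor=3
After op 2 (insert('M')): buf='TXYMUS' cursor=4
After op 3 (delete): buf='TXYMS' cursor=4
After op 4 (left): buf='TXYMS' cursor=3
After op 5 (backspace): buf='TXMS' cursor=2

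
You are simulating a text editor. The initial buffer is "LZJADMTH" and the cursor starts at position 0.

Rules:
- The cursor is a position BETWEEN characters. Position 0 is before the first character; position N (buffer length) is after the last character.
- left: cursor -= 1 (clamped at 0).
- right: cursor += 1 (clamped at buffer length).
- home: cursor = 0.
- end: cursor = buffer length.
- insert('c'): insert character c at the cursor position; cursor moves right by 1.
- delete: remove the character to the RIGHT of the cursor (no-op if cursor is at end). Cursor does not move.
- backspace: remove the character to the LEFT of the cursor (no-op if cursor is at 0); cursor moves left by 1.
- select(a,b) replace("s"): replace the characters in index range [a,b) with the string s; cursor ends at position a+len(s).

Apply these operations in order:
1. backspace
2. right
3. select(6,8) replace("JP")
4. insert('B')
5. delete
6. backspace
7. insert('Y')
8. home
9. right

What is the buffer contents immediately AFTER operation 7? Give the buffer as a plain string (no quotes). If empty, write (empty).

Answer: LZJADMJPY

Derivation:
After op 1 (backspace): buf='LZJADMTH' cursor=0
After op 2 (right): buf='LZJADMTH' cursor=1
After op 3 (select(6,8) replace("JP")): buf='LZJADMJP' cursor=8
After op 4 (insert('B')): buf='LZJADMJPB' cursor=9
After op 5 (delete): buf='LZJADMJPB' cursor=9
After op 6 (backspace): buf='LZJADMJP' cursor=8
After op 7 (insert('Y')): buf='LZJADMJPY' cursor=9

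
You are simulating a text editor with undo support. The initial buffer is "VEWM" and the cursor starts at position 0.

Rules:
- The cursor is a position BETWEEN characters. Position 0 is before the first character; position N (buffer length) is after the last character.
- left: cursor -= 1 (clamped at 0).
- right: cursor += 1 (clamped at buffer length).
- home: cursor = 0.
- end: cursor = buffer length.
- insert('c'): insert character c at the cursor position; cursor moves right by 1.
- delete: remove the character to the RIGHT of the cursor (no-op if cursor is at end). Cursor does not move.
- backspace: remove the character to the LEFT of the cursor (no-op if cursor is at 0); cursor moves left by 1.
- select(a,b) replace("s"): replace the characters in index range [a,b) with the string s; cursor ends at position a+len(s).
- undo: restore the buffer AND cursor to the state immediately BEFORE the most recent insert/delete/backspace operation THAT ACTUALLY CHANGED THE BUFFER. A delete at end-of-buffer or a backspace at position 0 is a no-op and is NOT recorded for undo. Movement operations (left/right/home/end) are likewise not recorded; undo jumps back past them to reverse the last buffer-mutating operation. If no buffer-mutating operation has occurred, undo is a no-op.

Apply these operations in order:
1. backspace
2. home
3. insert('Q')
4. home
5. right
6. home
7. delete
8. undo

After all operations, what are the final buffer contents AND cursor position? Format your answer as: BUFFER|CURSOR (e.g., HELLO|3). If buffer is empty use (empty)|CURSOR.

Answer: QVEWM|0

Derivation:
After op 1 (backspace): buf='VEWM' cursor=0
After op 2 (home): buf='VEWM' cursor=0
After op 3 (insert('Q')): buf='QVEWM' cursor=1
After op 4 (home): buf='QVEWM' cursor=0
After op 5 (right): buf='QVEWM' cursor=1
After op 6 (home): buf='QVEWM' cursor=0
After op 7 (delete): buf='VEWM' cursor=0
After op 8 (undo): buf='QVEWM' cursor=0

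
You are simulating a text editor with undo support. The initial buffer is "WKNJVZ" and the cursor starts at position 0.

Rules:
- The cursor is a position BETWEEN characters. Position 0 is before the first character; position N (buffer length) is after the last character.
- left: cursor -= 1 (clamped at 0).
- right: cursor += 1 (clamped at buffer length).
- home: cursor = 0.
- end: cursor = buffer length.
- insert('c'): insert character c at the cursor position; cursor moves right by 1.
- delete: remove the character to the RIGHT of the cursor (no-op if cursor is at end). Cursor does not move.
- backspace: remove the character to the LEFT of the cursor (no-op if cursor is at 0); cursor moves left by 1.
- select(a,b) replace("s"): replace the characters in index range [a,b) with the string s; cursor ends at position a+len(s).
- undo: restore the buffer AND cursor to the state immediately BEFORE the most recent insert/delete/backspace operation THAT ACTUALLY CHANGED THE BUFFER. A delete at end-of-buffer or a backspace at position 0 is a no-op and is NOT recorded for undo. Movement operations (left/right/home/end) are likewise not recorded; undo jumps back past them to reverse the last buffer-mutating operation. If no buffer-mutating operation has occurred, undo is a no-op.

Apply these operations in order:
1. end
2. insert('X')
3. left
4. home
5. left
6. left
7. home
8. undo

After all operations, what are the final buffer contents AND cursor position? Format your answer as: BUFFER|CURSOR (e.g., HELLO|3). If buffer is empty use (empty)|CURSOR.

Answer: WKNJVZ|6

Derivation:
After op 1 (end): buf='WKNJVZ' cursor=6
After op 2 (insert('X')): buf='WKNJVZX' cursor=7
After op 3 (left): buf='WKNJVZX' cursor=6
After op 4 (home): buf='WKNJVZX' cursor=0
After op 5 (left): buf='WKNJVZX' cursor=0
After op 6 (left): buf='WKNJVZX' cursor=0
After op 7 (home): buf='WKNJVZX' cursor=0
After op 8 (undo): buf='WKNJVZ' cursor=6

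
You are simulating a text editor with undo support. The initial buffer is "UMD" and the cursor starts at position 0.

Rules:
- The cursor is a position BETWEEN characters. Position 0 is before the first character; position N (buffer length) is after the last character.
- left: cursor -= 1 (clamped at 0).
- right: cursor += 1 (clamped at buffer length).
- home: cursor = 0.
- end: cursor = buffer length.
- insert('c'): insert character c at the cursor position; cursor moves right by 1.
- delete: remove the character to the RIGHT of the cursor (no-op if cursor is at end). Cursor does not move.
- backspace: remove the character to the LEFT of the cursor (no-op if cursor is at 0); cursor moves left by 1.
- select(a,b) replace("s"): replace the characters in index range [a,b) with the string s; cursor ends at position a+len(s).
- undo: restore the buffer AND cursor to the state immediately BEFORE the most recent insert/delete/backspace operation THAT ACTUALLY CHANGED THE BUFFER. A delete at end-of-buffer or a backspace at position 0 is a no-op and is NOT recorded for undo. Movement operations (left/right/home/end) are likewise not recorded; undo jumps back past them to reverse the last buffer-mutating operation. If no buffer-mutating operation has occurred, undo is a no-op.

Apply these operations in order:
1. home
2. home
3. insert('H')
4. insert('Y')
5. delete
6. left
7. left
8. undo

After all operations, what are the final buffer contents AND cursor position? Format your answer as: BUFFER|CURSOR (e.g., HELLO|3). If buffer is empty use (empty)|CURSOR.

Answer: HYUMD|2

Derivation:
After op 1 (home): buf='UMD' cursor=0
After op 2 (home): buf='UMD' cursor=0
After op 3 (insert('H')): buf='HUMD' cursor=1
After op 4 (insert('Y')): buf='HYUMD' cursor=2
After op 5 (delete): buf='HYMD' cursor=2
After op 6 (left): buf='HYMD' cursor=1
After op 7 (left): buf='HYMD' cursor=0
After op 8 (undo): buf='HYUMD' cursor=2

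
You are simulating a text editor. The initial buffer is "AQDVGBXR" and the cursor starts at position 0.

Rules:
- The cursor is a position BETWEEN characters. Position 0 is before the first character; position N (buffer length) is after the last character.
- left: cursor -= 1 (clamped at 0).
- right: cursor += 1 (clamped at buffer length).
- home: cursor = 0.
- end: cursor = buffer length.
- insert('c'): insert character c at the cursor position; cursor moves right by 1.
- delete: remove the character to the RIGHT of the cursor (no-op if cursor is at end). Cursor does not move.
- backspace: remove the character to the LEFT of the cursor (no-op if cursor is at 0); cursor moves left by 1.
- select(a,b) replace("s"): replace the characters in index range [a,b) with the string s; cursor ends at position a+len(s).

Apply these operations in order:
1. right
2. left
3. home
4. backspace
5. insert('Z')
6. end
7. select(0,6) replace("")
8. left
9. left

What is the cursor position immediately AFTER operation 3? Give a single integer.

Answer: 0

Derivation:
After op 1 (right): buf='AQDVGBXR' cursor=1
After op 2 (left): buf='AQDVGBXR' cursor=0
After op 3 (home): buf='AQDVGBXR' cursor=0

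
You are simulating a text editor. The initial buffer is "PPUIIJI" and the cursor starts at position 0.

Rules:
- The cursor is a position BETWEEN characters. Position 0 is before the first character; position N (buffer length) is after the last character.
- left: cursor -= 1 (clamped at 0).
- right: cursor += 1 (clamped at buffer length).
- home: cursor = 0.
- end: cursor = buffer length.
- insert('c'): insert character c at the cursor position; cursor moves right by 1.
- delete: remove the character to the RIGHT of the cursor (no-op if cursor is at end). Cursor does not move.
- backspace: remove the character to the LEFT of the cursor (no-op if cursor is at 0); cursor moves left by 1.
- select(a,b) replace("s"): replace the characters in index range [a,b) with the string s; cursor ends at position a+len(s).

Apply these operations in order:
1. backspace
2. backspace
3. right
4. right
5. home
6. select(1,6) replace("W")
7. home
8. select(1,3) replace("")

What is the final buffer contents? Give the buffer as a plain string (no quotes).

Answer: P

Derivation:
After op 1 (backspace): buf='PPUIIJI' cursor=0
After op 2 (backspace): buf='PPUIIJI' cursor=0
After op 3 (right): buf='PPUIIJI' cursor=1
After op 4 (right): buf='PPUIIJI' cursor=2
After op 5 (home): buf='PPUIIJI' cursor=0
After op 6 (select(1,6) replace("W")): buf='PWI' cursor=2
After op 7 (home): buf='PWI' cursor=0
After op 8 (select(1,3) replace("")): buf='P' cursor=1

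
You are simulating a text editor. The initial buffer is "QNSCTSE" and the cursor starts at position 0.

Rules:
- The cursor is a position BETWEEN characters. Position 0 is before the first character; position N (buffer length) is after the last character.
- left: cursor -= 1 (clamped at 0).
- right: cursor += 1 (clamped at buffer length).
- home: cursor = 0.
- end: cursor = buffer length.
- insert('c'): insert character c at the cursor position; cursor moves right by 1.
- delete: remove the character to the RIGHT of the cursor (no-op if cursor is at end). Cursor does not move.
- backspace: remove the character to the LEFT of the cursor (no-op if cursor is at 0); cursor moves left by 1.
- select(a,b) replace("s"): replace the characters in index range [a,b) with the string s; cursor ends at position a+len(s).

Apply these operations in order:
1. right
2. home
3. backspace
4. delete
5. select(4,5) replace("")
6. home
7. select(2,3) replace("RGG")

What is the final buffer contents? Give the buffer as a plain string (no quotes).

After op 1 (right): buf='QNSCTSE' cursor=1
After op 2 (home): buf='QNSCTSE' cursor=0
After op 3 (backspace): buf='QNSCTSE' cursor=0
After op 4 (delete): buf='NSCTSE' cursor=0
After op 5 (select(4,5) replace("")): buf='NSCTE' cursor=4
After op 6 (home): buf='NSCTE' cursor=0
After op 7 (select(2,3) replace("RGG")): buf='NSRGGTE' cursor=5

Answer: NSRGGTE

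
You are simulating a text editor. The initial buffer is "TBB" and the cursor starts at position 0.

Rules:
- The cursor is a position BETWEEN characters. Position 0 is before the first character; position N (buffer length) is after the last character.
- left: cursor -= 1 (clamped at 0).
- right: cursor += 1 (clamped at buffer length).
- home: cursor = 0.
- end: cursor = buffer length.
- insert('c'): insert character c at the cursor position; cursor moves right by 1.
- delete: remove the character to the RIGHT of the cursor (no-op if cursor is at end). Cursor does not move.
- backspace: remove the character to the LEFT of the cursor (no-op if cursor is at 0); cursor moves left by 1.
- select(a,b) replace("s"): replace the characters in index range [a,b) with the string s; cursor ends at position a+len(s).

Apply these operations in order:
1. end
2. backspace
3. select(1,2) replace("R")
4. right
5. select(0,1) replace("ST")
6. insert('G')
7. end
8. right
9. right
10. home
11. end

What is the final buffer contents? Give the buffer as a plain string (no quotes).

Answer: STGR

Derivation:
After op 1 (end): buf='TBB' cursor=3
After op 2 (backspace): buf='TB' cursor=2
After op 3 (select(1,2) replace("R")): buf='TR' cursor=2
After op 4 (right): buf='TR' cursor=2
After op 5 (select(0,1) replace("ST")): buf='STR' cursor=2
After op 6 (insert('G')): buf='STGR' cursor=3
After op 7 (end): buf='STGR' cursor=4
After op 8 (right): buf='STGR' cursor=4
After op 9 (right): buf='STGR' cursor=4
After op 10 (home): buf='STGR' cursor=0
After op 11 (end): buf='STGR' cursor=4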